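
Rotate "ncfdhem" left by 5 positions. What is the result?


Input: "ncfdhem", rotate left by 5
First 5 characters: "ncfdh"
Remaining characters: "em"
Concatenate remaining + first: "em" + "ncfdh" = "emncfdh"

emncfdh


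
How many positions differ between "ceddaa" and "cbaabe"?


Comparing "ceddaa" and "cbaabe" position by position:
  Position 0: 'c' vs 'c' => same
  Position 1: 'e' vs 'b' => DIFFER
  Position 2: 'd' vs 'a' => DIFFER
  Position 3: 'd' vs 'a' => DIFFER
  Position 4: 'a' vs 'b' => DIFFER
  Position 5: 'a' vs 'e' => DIFFER
Positions that differ: 5

5


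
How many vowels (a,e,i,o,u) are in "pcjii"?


Input: pcjii
Checking each character:
  'p' at position 0: consonant
  'c' at position 1: consonant
  'j' at position 2: consonant
  'i' at position 3: vowel (running total: 1)
  'i' at position 4: vowel (running total: 2)
Total vowels: 2

2


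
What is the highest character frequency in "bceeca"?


Input: bceeca
Character counts:
  'a': 1
  'b': 1
  'c': 2
  'e': 2
Maximum frequency: 2

2


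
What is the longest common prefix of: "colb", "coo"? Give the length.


Words: colb, coo
  Position 0: all 'c' => match
  Position 1: all 'o' => match
  Position 2: ('l', 'o') => mismatch, stop
LCP = "co" (length 2)

2


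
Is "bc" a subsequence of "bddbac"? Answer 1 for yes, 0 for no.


Check if "bc" is a subsequence of "bddbac"
Greedy scan:
  Position 0 ('b'): matches sub[0] = 'b'
  Position 1 ('d'): no match needed
  Position 2 ('d'): no match needed
  Position 3 ('b'): no match needed
  Position 4 ('a'): no match needed
  Position 5 ('c'): matches sub[1] = 'c'
All 2 characters matched => is a subsequence

1


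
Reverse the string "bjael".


Input: bjael
Reading characters right to left:
  Position 4: 'l'
  Position 3: 'e'
  Position 2: 'a'
  Position 1: 'j'
  Position 0: 'b'
Reversed: leajb

leajb


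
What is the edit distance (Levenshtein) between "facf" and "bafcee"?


Computing edit distance: "facf" -> "bafcee"
DP table:
           b    a    f    c    e    e
      0    1    2    3    4    5    6
  f   1    1    2    2    3    4    5
  a   2    2    1    2    3    4    5
  c   3    3    2    2    2    3    4
  f   4    4    3    2    3    3    4
Edit distance = dp[4][6] = 4

4


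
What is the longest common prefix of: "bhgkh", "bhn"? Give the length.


Words: bhgkh, bhn
  Position 0: all 'b' => match
  Position 1: all 'h' => match
  Position 2: ('g', 'n') => mismatch, stop
LCP = "bh" (length 2)

2


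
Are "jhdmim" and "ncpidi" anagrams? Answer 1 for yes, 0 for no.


Strings: "jhdmim", "ncpidi"
Sorted first:  dhijmm
Sorted second: cdiinp
Differ at position 0: 'd' vs 'c' => not anagrams

0


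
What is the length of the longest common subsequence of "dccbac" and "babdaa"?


LCS of "dccbac" and "babdaa"
DP table:
           b    a    b    d    a    a
      0    0    0    0    0    0    0
  d   0    0    0    0    1    1    1
  c   0    0    0    0    1    1    1
  c   0    0    0    0    1    1    1
  b   0    1    1    1    1    1    1
  a   0    1    2    2    2    2    2
  c   0    1    2    2    2    2    2
LCS length = dp[6][6] = 2

2


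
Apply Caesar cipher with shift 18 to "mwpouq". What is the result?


Caesar cipher: shift "mwpouq" by 18
  'm' (pos 12) + 18 = pos 4 = 'e'
  'w' (pos 22) + 18 = pos 14 = 'o'
  'p' (pos 15) + 18 = pos 7 = 'h'
  'o' (pos 14) + 18 = pos 6 = 'g'
  'u' (pos 20) + 18 = pos 12 = 'm'
  'q' (pos 16) + 18 = pos 8 = 'i'
Result: eohgmi

eohgmi


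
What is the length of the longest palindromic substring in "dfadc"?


Input: "dfadc"
Checking substrings for palindromes:
  No multi-char palindromic substrings found
Longest palindromic substring: "d" with length 1

1


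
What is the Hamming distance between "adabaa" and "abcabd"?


Comparing "adabaa" and "abcabd" position by position:
  Position 0: 'a' vs 'a' => same
  Position 1: 'd' vs 'b' => differ
  Position 2: 'a' vs 'c' => differ
  Position 3: 'b' vs 'a' => differ
  Position 4: 'a' vs 'b' => differ
  Position 5: 'a' vs 'd' => differ
Total differences (Hamming distance): 5

5


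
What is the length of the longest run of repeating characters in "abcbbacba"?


Input: "abcbbacba"
Scanning for longest run:
  Position 1 ('b'): new char, reset run to 1
  Position 2 ('c'): new char, reset run to 1
  Position 3 ('b'): new char, reset run to 1
  Position 4 ('b'): continues run of 'b', length=2
  Position 5 ('a'): new char, reset run to 1
  Position 6 ('c'): new char, reset run to 1
  Position 7 ('b'): new char, reset run to 1
  Position 8 ('a'): new char, reset run to 1
Longest run: 'b' with length 2

2


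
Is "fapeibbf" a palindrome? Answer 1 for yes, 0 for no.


Input: fapeibbf
Reversed: fbbiepaf
  Compare pos 0 ('f') with pos 7 ('f'): match
  Compare pos 1 ('a') with pos 6 ('b'): MISMATCH
  Compare pos 2 ('p') with pos 5 ('b'): MISMATCH
  Compare pos 3 ('e') with pos 4 ('i'): MISMATCH
Result: not a palindrome

0


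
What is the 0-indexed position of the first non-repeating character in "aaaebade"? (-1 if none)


Input: aaaebade
Character frequencies:
  'a': 4
  'b': 1
  'd': 1
  'e': 2
Scanning left to right for freq == 1:
  Position 0 ('a'): freq=4, skip
  Position 1 ('a'): freq=4, skip
  Position 2 ('a'): freq=4, skip
  Position 3 ('e'): freq=2, skip
  Position 4 ('b'): unique! => answer = 4

4


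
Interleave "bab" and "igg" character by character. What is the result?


Interleaving "bab" and "igg":
  Position 0: 'b' from first, 'i' from second => "bi"
  Position 1: 'a' from first, 'g' from second => "ag"
  Position 2: 'b' from first, 'g' from second => "bg"
Result: biagbg

biagbg


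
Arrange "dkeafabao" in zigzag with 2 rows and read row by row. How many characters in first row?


Zigzag "dkeafabao" into 2 rows:
Placing characters:
  'd' => row 0
  'k' => row 1
  'e' => row 0
  'a' => row 1
  'f' => row 0
  'a' => row 1
  'b' => row 0
  'a' => row 1
  'o' => row 0
Rows:
  Row 0: "defbo"
  Row 1: "kaaa"
First row length: 5

5


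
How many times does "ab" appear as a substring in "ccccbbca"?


Searching for "ab" in "ccccbbca"
Scanning each position:
  Position 0: "cc" => no
  Position 1: "cc" => no
  Position 2: "cc" => no
  Position 3: "cb" => no
  Position 4: "bb" => no
  Position 5: "bc" => no
  Position 6: "ca" => no
Total occurrences: 0

0


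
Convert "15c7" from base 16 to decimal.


Input: "15c7" in base 16
Positional expansion:
  Digit '1' (value 1) x 16^3 = 4096
  Digit '5' (value 5) x 16^2 = 1280
  Digit 'c' (value 12) x 16^1 = 192
  Digit '7' (value 7) x 16^0 = 7
Sum = 5575

5575


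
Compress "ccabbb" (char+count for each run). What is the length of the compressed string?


Input: ccabbb
Runs:
  'c' x 2 => "c2"
  'a' x 1 => "a1"
  'b' x 3 => "b3"
Compressed: "c2a1b3"
Compressed length: 6

6


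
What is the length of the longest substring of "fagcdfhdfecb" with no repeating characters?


Input: "fagcdfhdfecb"
Sliding window (track last position of each char):
  Position 0 ('f'): window [0,0] length 1 -- new best
  Position 1 ('a'): window [0,1] length 2 -- new best
  Position 2 ('g'): window [0,2] length 3 -- new best
  Position 3 ('c'): window [0,3] length 4 -- new best
  Position 4 ('d'): window [0,4] length 5 -- new best
  Position 5 ('f'): repeat (last at 0), move window start to 1
  Position 5 ('f'): window [1,5] length 5
  Position 6 ('h'): window [1,6] length 6 -- new best
  Position 7 ('d'): repeat (last at 4), move window start to 5
  Position 7 ('d'): window [5,7] length 3
  Position 8 ('f'): repeat (last at 5), move window start to 6
  Position 8 ('f'): window [6,8] length 3
  Position 9 ('e'): window [6,9] length 4
  Position 10 ('c'): window [6,10] length 5
  Position 11 ('b'): window [6,11] length 6
Longest substring with no repeats: "agcdfh" with length 6

6


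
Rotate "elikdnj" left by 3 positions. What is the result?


Input: "elikdnj", rotate left by 3
First 3 characters: "eli"
Remaining characters: "kdnj"
Concatenate remaining + first: "kdnj" + "eli" = "kdnjeli"

kdnjeli


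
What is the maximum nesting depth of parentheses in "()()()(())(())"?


Input: "()()()(())(())"
Tracking depth:
  Position 0 '(': depth becomes 1
  Position 1 ')': depth becomes 0
  Position 2 '(': depth becomes 1
  Position 3 ')': depth becomes 0
  Position 4 '(': depth becomes 1
  Position 5 ')': depth becomes 0
  Position 6 '(': depth becomes 1
  Position 7 '(': depth becomes 2
  Position 8 ')': depth becomes 1
  Position 9 ')': depth becomes 0
  Position 10 '(': depth becomes 1
  Position 11 '(': depth becomes 2
  Position 12 ')': depth becomes 1
  Position 13 ')': depth becomes 0
Maximum depth reached: 2

2


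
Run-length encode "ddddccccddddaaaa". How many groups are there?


Input: ddddccccddddaaaa
Scanning for consecutive runs:
  Group 1: 'd' x 4 (positions 0-3)
  Group 2: 'c' x 4 (positions 4-7)
  Group 3: 'd' x 4 (positions 8-11)
  Group 4: 'a' x 4 (positions 12-15)
Total groups: 4

4


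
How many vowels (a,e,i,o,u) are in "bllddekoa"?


Input: bllddekoa
Checking each character:
  'b' at position 0: consonant
  'l' at position 1: consonant
  'l' at position 2: consonant
  'd' at position 3: consonant
  'd' at position 4: consonant
  'e' at position 5: vowel (running total: 1)
  'k' at position 6: consonant
  'o' at position 7: vowel (running total: 2)
  'a' at position 8: vowel (running total: 3)
Total vowels: 3

3


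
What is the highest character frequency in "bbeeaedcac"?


Input: bbeeaedcac
Character counts:
  'a': 2
  'b': 2
  'c': 2
  'd': 1
  'e': 3
Maximum frequency: 3

3


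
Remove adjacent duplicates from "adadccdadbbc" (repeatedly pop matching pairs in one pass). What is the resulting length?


Input: adadccdadbbc
Stack-based adjacent duplicate removal:
  Read 'a': push. Stack: a
  Read 'd': push. Stack: ad
  Read 'a': push. Stack: ada
  Read 'd': push. Stack: adad
  Read 'c': push. Stack: adadc
  Read 'c': matches stack top 'c' => pop. Stack: adad
  Read 'd': matches stack top 'd' => pop. Stack: ada
  Read 'a': matches stack top 'a' => pop. Stack: ad
  Read 'd': matches stack top 'd' => pop. Stack: a
  Read 'b': push. Stack: ab
  Read 'b': matches stack top 'b' => pop. Stack: a
  Read 'c': push. Stack: ac
Final stack: "ac" (length 2)

2


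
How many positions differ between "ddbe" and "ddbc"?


Comparing "ddbe" and "ddbc" position by position:
  Position 0: 'd' vs 'd' => same
  Position 1: 'd' vs 'd' => same
  Position 2: 'b' vs 'b' => same
  Position 3: 'e' vs 'c' => DIFFER
Positions that differ: 1

1


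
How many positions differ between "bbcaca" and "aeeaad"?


Comparing "bbcaca" and "aeeaad" position by position:
  Position 0: 'b' vs 'a' => DIFFER
  Position 1: 'b' vs 'e' => DIFFER
  Position 2: 'c' vs 'e' => DIFFER
  Position 3: 'a' vs 'a' => same
  Position 4: 'c' vs 'a' => DIFFER
  Position 5: 'a' vs 'd' => DIFFER
Positions that differ: 5

5


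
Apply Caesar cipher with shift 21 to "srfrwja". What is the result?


Caesar cipher: shift "srfrwja" by 21
  's' (pos 18) + 21 = pos 13 = 'n'
  'r' (pos 17) + 21 = pos 12 = 'm'
  'f' (pos 5) + 21 = pos 0 = 'a'
  'r' (pos 17) + 21 = pos 12 = 'm'
  'w' (pos 22) + 21 = pos 17 = 'r'
  'j' (pos 9) + 21 = pos 4 = 'e'
  'a' (pos 0) + 21 = pos 21 = 'v'
Result: nmamrev

nmamrev


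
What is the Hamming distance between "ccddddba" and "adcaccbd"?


Comparing "ccddddba" and "adcaccbd" position by position:
  Position 0: 'c' vs 'a' => differ
  Position 1: 'c' vs 'd' => differ
  Position 2: 'd' vs 'c' => differ
  Position 3: 'd' vs 'a' => differ
  Position 4: 'd' vs 'c' => differ
  Position 5: 'd' vs 'c' => differ
  Position 6: 'b' vs 'b' => same
  Position 7: 'a' vs 'd' => differ
Total differences (Hamming distance): 7

7


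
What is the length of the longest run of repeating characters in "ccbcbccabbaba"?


Input: "ccbcbccabbaba"
Scanning for longest run:
  Position 1 ('c'): continues run of 'c', length=2
  Position 2 ('b'): new char, reset run to 1
  Position 3 ('c'): new char, reset run to 1
  Position 4 ('b'): new char, reset run to 1
  Position 5 ('c'): new char, reset run to 1
  Position 6 ('c'): continues run of 'c', length=2
  Position 7 ('a'): new char, reset run to 1
  Position 8 ('b'): new char, reset run to 1
  Position 9 ('b'): continues run of 'b', length=2
  Position 10 ('a'): new char, reset run to 1
  Position 11 ('b'): new char, reset run to 1
  Position 12 ('a'): new char, reset run to 1
Longest run: 'c' with length 2

2


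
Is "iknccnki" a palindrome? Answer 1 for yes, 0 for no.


Input: iknccnki
Reversed: iknccnki
  Compare pos 0 ('i') with pos 7 ('i'): match
  Compare pos 1 ('k') with pos 6 ('k'): match
  Compare pos 2 ('n') with pos 5 ('n'): match
  Compare pos 3 ('c') with pos 4 ('c'): match
Result: palindrome

1


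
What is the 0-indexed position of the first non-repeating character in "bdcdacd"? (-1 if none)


Input: bdcdacd
Character frequencies:
  'a': 1
  'b': 1
  'c': 2
  'd': 3
Scanning left to right for freq == 1:
  Position 0 ('b'): unique! => answer = 0

0


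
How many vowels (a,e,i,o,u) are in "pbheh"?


Input: pbheh
Checking each character:
  'p' at position 0: consonant
  'b' at position 1: consonant
  'h' at position 2: consonant
  'e' at position 3: vowel (running total: 1)
  'h' at position 4: consonant
Total vowels: 1

1


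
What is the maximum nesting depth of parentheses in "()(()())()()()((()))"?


Input: "()(()())()()()((()))"
Tracking depth:
  Position 0 '(': depth becomes 1
  Position 1 ')': depth becomes 0
  Position 2 '(': depth becomes 1
  Position 3 '(': depth becomes 2
  Position 4 ')': depth becomes 1
  Position 5 '(': depth becomes 2
  Position 6 ')': depth becomes 1
  Position 7 ')': depth becomes 0
  Position 8 '(': depth becomes 1
  Position 9 ')': depth becomes 0
  Position 10 '(': depth becomes 1
  Position 11 ')': depth becomes 0
  Position 12 '(': depth becomes 1
  Position 13 ')': depth becomes 0
  Position 14 '(': depth becomes 1
  Position 15 '(': depth becomes 2
  Position 16 '(': depth becomes 3
  Position 17 ')': depth becomes 2
  Position 18 ')': depth becomes 1
  Position 19 ')': depth becomes 0
Maximum depth reached: 3

3


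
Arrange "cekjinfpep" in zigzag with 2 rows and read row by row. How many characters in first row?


Zigzag "cekjinfpep" into 2 rows:
Placing characters:
  'c' => row 0
  'e' => row 1
  'k' => row 0
  'j' => row 1
  'i' => row 0
  'n' => row 1
  'f' => row 0
  'p' => row 1
  'e' => row 0
  'p' => row 1
Rows:
  Row 0: "ckife"
  Row 1: "ejnpp"
First row length: 5

5


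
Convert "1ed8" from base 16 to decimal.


Input: "1ed8" in base 16
Positional expansion:
  Digit '1' (value 1) x 16^3 = 4096
  Digit 'e' (value 14) x 16^2 = 3584
  Digit 'd' (value 13) x 16^1 = 208
  Digit '8' (value 8) x 16^0 = 8
Sum = 7896

7896


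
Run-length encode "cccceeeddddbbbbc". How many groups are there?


Input: cccceeeddddbbbbc
Scanning for consecutive runs:
  Group 1: 'c' x 4 (positions 0-3)
  Group 2: 'e' x 3 (positions 4-6)
  Group 3: 'd' x 4 (positions 7-10)
  Group 4: 'b' x 4 (positions 11-14)
  Group 5: 'c' x 1 (positions 15-15)
Total groups: 5

5


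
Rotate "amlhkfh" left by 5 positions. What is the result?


Input: "amlhkfh", rotate left by 5
First 5 characters: "amlhk"
Remaining characters: "fh"
Concatenate remaining + first: "fh" + "amlhk" = "fhamlhk"

fhamlhk


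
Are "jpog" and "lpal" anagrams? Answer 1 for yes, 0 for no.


Strings: "jpog", "lpal"
Sorted first:  gjop
Sorted second: allp
Differ at position 0: 'g' vs 'a' => not anagrams

0


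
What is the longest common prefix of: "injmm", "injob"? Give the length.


Words: injmm, injob
  Position 0: all 'i' => match
  Position 1: all 'n' => match
  Position 2: all 'j' => match
  Position 3: ('m', 'o') => mismatch, stop
LCP = "inj" (length 3)

3


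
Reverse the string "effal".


Input: effal
Reading characters right to left:
  Position 4: 'l'
  Position 3: 'a'
  Position 2: 'f'
  Position 1: 'f'
  Position 0: 'e'
Reversed: laffe

laffe


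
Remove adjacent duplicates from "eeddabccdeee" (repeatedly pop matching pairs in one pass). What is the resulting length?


Input: eeddabccdeee
Stack-based adjacent duplicate removal:
  Read 'e': push. Stack: e
  Read 'e': matches stack top 'e' => pop. Stack: (empty)
  Read 'd': push. Stack: d
  Read 'd': matches stack top 'd' => pop. Stack: (empty)
  Read 'a': push. Stack: a
  Read 'b': push. Stack: ab
  Read 'c': push. Stack: abc
  Read 'c': matches stack top 'c' => pop. Stack: ab
  Read 'd': push. Stack: abd
  Read 'e': push. Stack: abde
  Read 'e': matches stack top 'e' => pop. Stack: abd
  Read 'e': push. Stack: abde
Final stack: "abde" (length 4)

4


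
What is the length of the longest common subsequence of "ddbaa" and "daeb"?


LCS of "ddbaa" and "daeb"
DP table:
           d    a    e    b
      0    0    0    0    0
  d   0    1    1    1    1
  d   0    1    1    1    1
  b   0    1    1    1    2
  a   0    1    2    2    2
  a   0    1    2    2    2
LCS length = dp[5][4] = 2

2


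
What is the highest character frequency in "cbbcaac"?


Input: cbbcaac
Character counts:
  'a': 2
  'b': 2
  'c': 3
Maximum frequency: 3

3


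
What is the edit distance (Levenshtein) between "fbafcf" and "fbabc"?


Computing edit distance: "fbafcf" -> "fbabc"
DP table:
           f    b    a    b    c
      0    1    2    3    4    5
  f   1    0    1    2    3    4
  b   2    1    0    1    2    3
  a   3    2    1    0    1    2
  f   4    3    2    1    1    2
  c   5    4    3    2    2    1
  f   6    5    4    3    3    2
Edit distance = dp[6][5] = 2

2


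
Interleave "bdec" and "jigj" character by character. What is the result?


Interleaving "bdec" and "jigj":
  Position 0: 'b' from first, 'j' from second => "bj"
  Position 1: 'd' from first, 'i' from second => "di"
  Position 2: 'e' from first, 'g' from second => "eg"
  Position 3: 'c' from first, 'j' from second => "cj"
Result: bjdiegcj

bjdiegcj


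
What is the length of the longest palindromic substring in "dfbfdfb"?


Input: "dfbfdfb"
Checking substrings for palindromes:
  [0:5] "dfbfd" (len 5) => palindrome
  [2:7] "bfdfb" (len 5) => palindrome
  [1:4] "fbf" (len 3) => palindrome
  [3:6] "fdf" (len 3) => palindrome
Longest palindromic substring: "dfbfd" with length 5

5


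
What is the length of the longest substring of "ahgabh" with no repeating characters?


Input: "ahgabh"
Sliding window (track last position of each char):
  Position 0 ('a'): window [0,0] length 1 -- new best
  Position 1 ('h'): window [0,1] length 2 -- new best
  Position 2 ('g'): window [0,2] length 3 -- new best
  Position 3 ('a'): repeat (last at 0), move window start to 1
  Position 3 ('a'): window [1,3] length 3
  Position 4 ('b'): window [1,4] length 4 -- new best
  Position 5 ('h'): repeat (last at 1), move window start to 2
  Position 5 ('h'): window [2,5] length 4
Longest substring with no repeats: "hgab" with length 4

4


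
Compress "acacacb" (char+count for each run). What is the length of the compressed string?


Input: acacacb
Runs:
  'a' x 1 => "a1"
  'c' x 1 => "c1"
  'a' x 1 => "a1"
  'c' x 1 => "c1"
  'a' x 1 => "a1"
  'c' x 1 => "c1"
  'b' x 1 => "b1"
Compressed: "a1c1a1c1a1c1b1"
Compressed length: 14

14


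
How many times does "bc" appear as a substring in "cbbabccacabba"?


Searching for "bc" in "cbbabccacabba"
Scanning each position:
  Position 0: "cb" => no
  Position 1: "bb" => no
  Position 2: "ba" => no
  Position 3: "ab" => no
  Position 4: "bc" => MATCH
  Position 5: "cc" => no
  Position 6: "ca" => no
  Position 7: "ac" => no
  Position 8: "ca" => no
  Position 9: "ab" => no
  Position 10: "bb" => no
  Position 11: "ba" => no
Total occurrences: 1

1


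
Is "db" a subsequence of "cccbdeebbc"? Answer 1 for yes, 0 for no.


Check if "db" is a subsequence of "cccbdeebbc"
Greedy scan:
  Position 0 ('c'): no match needed
  Position 1 ('c'): no match needed
  Position 2 ('c'): no match needed
  Position 3 ('b'): no match needed
  Position 4 ('d'): matches sub[0] = 'd'
  Position 5 ('e'): no match needed
  Position 6 ('e'): no match needed
  Position 7 ('b'): matches sub[1] = 'b'
  Position 8 ('b'): no match needed
  Position 9 ('c'): no match needed
All 2 characters matched => is a subsequence

1


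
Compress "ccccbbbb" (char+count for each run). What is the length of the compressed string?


Input: ccccbbbb
Runs:
  'c' x 4 => "c4"
  'b' x 4 => "b4"
Compressed: "c4b4"
Compressed length: 4

4


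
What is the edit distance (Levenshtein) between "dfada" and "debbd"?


Computing edit distance: "dfada" -> "debbd"
DP table:
           d    e    b    b    d
      0    1    2    3    4    5
  d   1    0    1    2    3    4
  f   2    1    1    2    3    4
  a   3    2    2    2    3    4
  d   4    3    3    3    3    3
  a   5    4    4    4    4    4
Edit distance = dp[5][5] = 4

4


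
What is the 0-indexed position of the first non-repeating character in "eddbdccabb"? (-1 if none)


Input: eddbdccabb
Character frequencies:
  'a': 1
  'b': 3
  'c': 2
  'd': 3
  'e': 1
Scanning left to right for freq == 1:
  Position 0 ('e'): unique! => answer = 0

0


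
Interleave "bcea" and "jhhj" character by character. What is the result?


Interleaving "bcea" and "jhhj":
  Position 0: 'b' from first, 'j' from second => "bj"
  Position 1: 'c' from first, 'h' from second => "ch"
  Position 2: 'e' from first, 'h' from second => "eh"
  Position 3: 'a' from first, 'j' from second => "aj"
Result: bjchehaj

bjchehaj


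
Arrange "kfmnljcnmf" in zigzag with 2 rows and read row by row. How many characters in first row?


Zigzag "kfmnljcnmf" into 2 rows:
Placing characters:
  'k' => row 0
  'f' => row 1
  'm' => row 0
  'n' => row 1
  'l' => row 0
  'j' => row 1
  'c' => row 0
  'n' => row 1
  'm' => row 0
  'f' => row 1
Rows:
  Row 0: "kmlcm"
  Row 1: "fnjnf"
First row length: 5

5


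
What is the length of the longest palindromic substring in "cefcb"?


Input: "cefcb"
Checking substrings for palindromes:
  No multi-char palindromic substrings found
Longest palindromic substring: "c" with length 1

1


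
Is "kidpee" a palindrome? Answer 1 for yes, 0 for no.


Input: kidpee
Reversed: eepdik
  Compare pos 0 ('k') with pos 5 ('e'): MISMATCH
  Compare pos 1 ('i') with pos 4 ('e'): MISMATCH
  Compare pos 2 ('d') with pos 3 ('p'): MISMATCH
Result: not a palindrome

0


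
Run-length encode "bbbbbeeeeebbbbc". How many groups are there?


Input: bbbbbeeeeebbbbc
Scanning for consecutive runs:
  Group 1: 'b' x 5 (positions 0-4)
  Group 2: 'e' x 5 (positions 5-9)
  Group 3: 'b' x 4 (positions 10-13)
  Group 4: 'c' x 1 (positions 14-14)
Total groups: 4

4


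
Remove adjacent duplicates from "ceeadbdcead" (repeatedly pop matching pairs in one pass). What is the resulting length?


Input: ceeadbdcead
Stack-based adjacent duplicate removal:
  Read 'c': push. Stack: c
  Read 'e': push. Stack: ce
  Read 'e': matches stack top 'e' => pop. Stack: c
  Read 'a': push. Stack: ca
  Read 'd': push. Stack: cad
  Read 'b': push. Stack: cadb
  Read 'd': push. Stack: cadbd
  Read 'c': push. Stack: cadbdc
  Read 'e': push. Stack: cadbdce
  Read 'a': push. Stack: cadbdcea
  Read 'd': push. Stack: cadbdcead
Final stack: "cadbdcead" (length 9)

9


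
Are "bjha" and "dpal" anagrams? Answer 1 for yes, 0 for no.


Strings: "bjha", "dpal"
Sorted first:  abhj
Sorted second: adlp
Differ at position 1: 'b' vs 'd' => not anagrams

0


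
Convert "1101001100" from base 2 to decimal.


Input: "1101001100" in base 2
Positional expansion:
  Digit '1' (value 1) x 2^9 = 512
  Digit '1' (value 1) x 2^8 = 256
  Digit '0' (value 0) x 2^7 = 0
  Digit '1' (value 1) x 2^6 = 64
  Digit '0' (value 0) x 2^5 = 0
  Digit '0' (value 0) x 2^4 = 0
  Digit '1' (value 1) x 2^3 = 8
  Digit '1' (value 1) x 2^2 = 4
  Digit '0' (value 0) x 2^1 = 0
  Digit '0' (value 0) x 2^0 = 0
Sum = 844

844


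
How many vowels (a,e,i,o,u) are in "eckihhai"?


Input: eckihhai
Checking each character:
  'e' at position 0: vowel (running total: 1)
  'c' at position 1: consonant
  'k' at position 2: consonant
  'i' at position 3: vowel (running total: 2)
  'h' at position 4: consonant
  'h' at position 5: consonant
  'a' at position 6: vowel (running total: 3)
  'i' at position 7: vowel (running total: 4)
Total vowels: 4

4


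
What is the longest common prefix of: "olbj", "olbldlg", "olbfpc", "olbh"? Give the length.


Words: olbj, olbldlg, olbfpc, olbh
  Position 0: all 'o' => match
  Position 1: all 'l' => match
  Position 2: all 'b' => match
  Position 3: ('j', 'l', 'f', 'h') => mismatch, stop
LCP = "olb" (length 3)

3


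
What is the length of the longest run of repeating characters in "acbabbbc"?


Input: "acbabbbc"
Scanning for longest run:
  Position 1 ('c'): new char, reset run to 1
  Position 2 ('b'): new char, reset run to 1
  Position 3 ('a'): new char, reset run to 1
  Position 4 ('b'): new char, reset run to 1
  Position 5 ('b'): continues run of 'b', length=2
  Position 6 ('b'): continues run of 'b', length=3
  Position 7 ('c'): new char, reset run to 1
Longest run: 'b' with length 3

3


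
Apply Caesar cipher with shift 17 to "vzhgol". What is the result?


Caesar cipher: shift "vzhgol" by 17
  'v' (pos 21) + 17 = pos 12 = 'm'
  'z' (pos 25) + 17 = pos 16 = 'q'
  'h' (pos 7) + 17 = pos 24 = 'y'
  'g' (pos 6) + 17 = pos 23 = 'x'
  'o' (pos 14) + 17 = pos 5 = 'f'
  'l' (pos 11) + 17 = pos 2 = 'c'
Result: mqyxfc

mqyxfc


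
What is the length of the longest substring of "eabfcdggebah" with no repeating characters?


Input: "eabfcdggebah"
Sliding window (track last position of each char):
  Position 0 ('e'): window [0,0] length 1 -- new best
  Position 1 ('a'): window [0,1] length 2 -- new best
  Position 2 ('b'): window [0,2] length 3 -- new best
  Position 3 ('f'): window [0,3] length 4 -- new best
  Position 4 ('c'): window [0,4] length 5 -- new best
  Position 5 ('d'): window [0,5] length 6 -- new best
  Position 6 ('g'): window [0,6] length 7 -- new best
  Position 7 ('g'): repeat (last at 6), move window start to 7
  Position 7 ('g'): window [7,7] length 1
  Position 8 ('e'): window [7,8] length 2
  Position 9 ('b'): window [7,9] length 3
  Position 10 ('a'): window [7,10] length 4
  Position 11 ('h'): window [7,11] length 5
Longest substring with no repeats: "eabfcdg" with length 7

7


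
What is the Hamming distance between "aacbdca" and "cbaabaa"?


Comparing "aacbdca" and "cbaabaa" position by position:
  Position 0: 'a' vs 'c' => differ
  Position 1: 'a' vs 'b' => differ
  Position 2: 'c' vs 'a' => differ
  Position 3: 'b' vs 'a' => differ
  Position 4: 'd' vs 'b' => differ
  Position 5: 'c' vs 'a' => differ
  Position 6: 'a' vs 'a' => same
Total differences (Hamming distance): 6

6


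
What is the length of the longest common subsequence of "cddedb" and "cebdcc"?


LCS of "cddedb" and "cebdcc"
DP table:
           c    e    b    d    c    c
      0    0    0    0    0    0    0
  c   0    1    1    1    1    1    1
  d   0    1    1    1    2    2    2
  d   0    1    1    1    2    2    2
  e   0    1    2    2    2    2    2
  d   0    1    2    2    3    3    3
  b   0    1    2    3    3    3    3
LCS length = dp[6][6] = 3

3


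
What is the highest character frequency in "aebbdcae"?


Input: aebbdcae
Character counts:
  'a': 2
  'b': 2
  'c': 1
  'd': 1
  'e': 2
Maximum frequency: 2

2


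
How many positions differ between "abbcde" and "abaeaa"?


Comparing "abbcde" and "abaeaa" position by position:
  Position 0: 'a' vs 'a' => same
  Position 1: 'b' vs 'b' => same
  Position 2: 'b' vs 'a' => DIFFER
  Position 3: 'c' vs 'e' => DIFFER
  Position 4: 'd' vs 'a' => DIFFER
  Position 5: 'e' vs 'a' => DIFFER
Positions that differ: 4

4


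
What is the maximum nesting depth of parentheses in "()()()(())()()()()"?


Input: "()()()(())()()()()"
Tracking depth:
  Position 0 '(': depth becomes 1
  Position 1 ')': depth becomes 0
  Position 2 '(': depth becomes 1
  Position 3 ')': depth becomes 0
  Position 4 '(': depth becomes 1
  Position 5 ')': depth becomes 0
  Position 6 '(': depth becomes 1
  Position 7 '(': depth becomes 2
  Position 8 ')': depth becomes 1
  Position 9 ')': depth becomes 0
  Position 10 '(': depth becomes 1
  Position 11 ')': depth becomes 0
  Position 12 '(': depth becomes 1
  Position 13 ')': depth becomes 0
  Position 14 '(': depth becomes 1
  Position 15 ')': depth becomes 0
  Position 16 '(': depth becomes 1
  Position 17 ')': depth becomes 0
Maximum depth reached: 2

2


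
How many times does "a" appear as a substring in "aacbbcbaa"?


Searching for "a" in "aacbbcbaa"
Scanning each position:
  Position 0: "a" => MATCH
  Position 1: "a" => MATCH
  Position 2: "c" => no
  Position 3: "b" => no
  Position 4: "b" => no
  Position 5: "c" => no
  Position 6: "b" => no
  Position 7: "a" => MATCH
  Position 8: "a" => MATCH
Total occurrences: 4

4


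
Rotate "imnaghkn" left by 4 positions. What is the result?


Input: "imnaghkn", rotate left by 4
First 4 characters: "imna"
Remaining characters: "ghkn"
Concatenate remaining + first: "ghkn" + "imna" = "ghknimna"

ghknimna


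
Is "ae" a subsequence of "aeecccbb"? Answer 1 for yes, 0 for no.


Check if "ae" is a subsequence of "aeecccbb"
Greedy scan:
  Position 0 ('a'): matches sub[0] = 'a'
  Position 1 ('e'): matches sub[1] = 'e'
  Position 2 ('e'): no match needed
  Position 3 ('c'): no match needed
  Position 4 ('c'): no match needed
  Position 5 ('c'): no match needed
  Position 6 ('b'): no match needed
  Position 7 ('b'): no match needed
All 2 characters matched => is a subsequence

1


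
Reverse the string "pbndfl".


Input: pbndfl
Reading characters right to left:
  Position 5: 'l'
  Position 4: 'f'
  Position 3: 'd'
  Position 2: 'n'
  Position 1: 'b'
  Position 0: 'p'
Reversed: lfdnbp

lfdnbp


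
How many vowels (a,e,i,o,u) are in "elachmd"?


Input: elachmd
Checking each character:
  'e' at position 0: vowel (running total: 1)
  'l' at position 1: consonant
  'a' at position 2: vowel (running total: 2)
  'c' at position 3: consonant
  'h' at position 4: consonant
  'm' at position 5: consonant
  'd' at position 6: consonant
Total vowels: 2

2


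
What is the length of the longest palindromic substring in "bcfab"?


Input: "bcfab"
Checking substrings for palindromes:
  No multi-char palindromic substrings found
Longest palindromic substring: "b" with length 1

1


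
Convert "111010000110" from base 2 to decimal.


Input: "111010000110" in base 2
Positional expansion:
  Digit '1' (value 1) x 2^11 = 2048
  Digit '1' (value 1) x 2^10 = 1024
  Digit '1' (value 1) x 2^9 = 512
  Digit '0' (value 0) x 2^8 = 0
  Digit '1' (value 1) x 2^7 = 128
  Digit '0' (value 0) x 2^6 = 0
  Digit '0' (value 0) x 2^5 = 0
  Digit '0' (value 0) x 2^4 = 0
  Digit '0' (value 0) x 2^3 = 0
  Digit '1' (value 1) x 2^2 = 4
  Digit '1' (value 1) x 2^1 = 2
  Digit '0' (value 0) x 2^0 = 0
Sum = 3718

3718


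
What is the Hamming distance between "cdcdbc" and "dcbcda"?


Comparing "cdcdbc" and "dcbcda" position by position:
  Position 0: 'c' vs 'd' => differ
  Position 1: 'd' vs 'c' => differ
  Position 2: 'c' vs 'b' => differ
  Position 3: 'd' vs 'c' => differ
  Position 4: 'b' vs 'd' => differ
  Position 5: 'c' vs 'a' => differ
Total differences (Hamming distance): 6

6


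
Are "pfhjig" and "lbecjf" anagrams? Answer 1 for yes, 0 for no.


Strings: "pfhjig", "lbecjf"
Sorted first:  fghijp
Sorted second: bcefjl
Differ at position 0: 'f' vs 'b' => not anagrams

0


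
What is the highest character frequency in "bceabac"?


Input: bceabac
Character counts:
  'a': 2
  'b': 2
  'c': 2
  'e': 1
Maximum frequency: 2

2


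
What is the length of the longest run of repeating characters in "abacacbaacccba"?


Input: "abacacbaacccba"
Scanning for longest run:
  Position 1 ('b'): new char, reset run to 1
  Position 2 ('a'): new char, reset run to 1
  Position 3 ('c'): new char, reset run to 1
  Position 4 ('a'): new char, reset run to 1
  Position 5 ('c'): new char, reset run to 1
  Position 6 ('b'): new char, reset run to 1
  Position 7 ('a'): new char, reset run to 1
  Position 8 ('a'): continues run of 'a', length=2
  Position 9 ('c'): new char, reset run to 1
  Position 10 ('c'): continues run of 'c', length=2
  Position 11 ('c'): continues run of 'c', length=3
  Position 12 ('b'): new char, reset run to 1
  Position 13 ('a'): new char, reset run to 1
Longest run: 'c' with length 3

3


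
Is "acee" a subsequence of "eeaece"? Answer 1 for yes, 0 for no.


Check if "acee" is a subsequence of "eeaece"
Greedy scan:
  Position 0 ('e'): no match needed
  Position 1 ('e'): no match needed
  Position 2 ('a'): matches sub[0] = 'a'
  Position 3 ('e'): no match needed
  Position 4 ('c'): matches sub[1] = 'c'
  Position 5 ('e'): matches sub[2] = 'e'
Only matched 3/4 characters => not a subsequence

0


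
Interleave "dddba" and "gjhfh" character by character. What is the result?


Interleaving "dddba" and "gjhfh":
  Position 0: 'd' from first, 'g' from second => "dg"
  Position 1: 'd' from first, 'j' from second => "dj"
  Position 2: 'd' from first, 'h' from second => "dh"
  Position 3: 'b' from first, 'f' from second => "bf"
  Position 4: 'a' from first, 'h' from second => "ah"
Result: dgdjdhbfah

dgdjdhbfah


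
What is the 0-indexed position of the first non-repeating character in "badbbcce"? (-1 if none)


Input: badbbcce
Character frequencies:
  'a': 1
  'b': 3
  'c': 2
  'd': 1
  'e': 1
Scanning left to right for freq == 1:
  Position 0 ('b'): freq=3, skip
  Position 1 ('a'): unique! => answer = 1

1


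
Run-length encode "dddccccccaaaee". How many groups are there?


Input: dddccccccaaaee
Scanning for consecutive runs:
  Group 1: 'd' x 3 (positions 0-2)
  Group 2: 'c' x 6 (positions 3-8)
  Group 3: 'a' x 3 (positions 9-11)
  Group 4: 'e' x 2 (positions 12-13)
Total groups: 4

4


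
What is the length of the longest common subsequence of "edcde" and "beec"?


LCS of "edcde" and "beec"
DP table:
           b    e    e    c
      0    0    0    0    0
  e   0    0    1    1    1
  d   0    0    1    1    1
  c   0    0    1    1    2
  d   0    0    1    1    2
  e   0    0    1    2    2
LCS length = dp[5][4] = 2

2


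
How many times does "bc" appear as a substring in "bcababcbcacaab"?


Searching for "bc" in "bcababcbcacaab"
Scanning each position:
  Position 0: "bc" => MATCH
  Position 1: "ca" => no
  Position 2: "ab" => no
  Position 3: "ba" => no
  Position 4: "ab" => no
  Position 5: "bc" => MATCH
  Position 6: "cb" => no
  Position 7: "bc" => MATCH
  Position 8: "ca" => no
  Position 9: "ac" => no
  Position 10: "ca" => no
  Position 11: "aa" => no
  Position 12: "ab" => no
Total occurrences: 3

3


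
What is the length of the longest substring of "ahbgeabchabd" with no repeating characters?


Input: "ahbgeabchabd"
Sliding window (track last position of each char):
  Position 0 ('a'): window [0,0] length 1 -- new best
  Position 1 ('h'): window [0,1] length 2 -- new best
  Position 2 ('b'): window [0,2] length 3 -- new best
  Position 3 ('g'): window [0,3] length 4 -- new best
  Position 4 ('e'): window [0,4] length 5 -- new best
  Position 5 ('a'): repeat (last at 0), move window start to 1
  Position 5 ('a'): window [1,5] length 5
  Position 6 ('b'): repeat (last at 2), move window start to 3
  Position 6 ('b'): window [3,6] length 4
  Position 7 ('c'): window [3,7] length 5
  Position 8 ('h'): window [3,8] length 6 -- new best
  Position 9 ('a'): repeat (last at 5), move window start to 6
  Position 9 ('a'): window [6,9] length 4
  Position 10 ('b'): repeat (last at 6), move window start to 7
  Position 10 ('b'): window [7,10] length 4
  Position 11 ('d'): window [7,11] length 5
Longest substring with no repeats: "geabch" with length 6

6


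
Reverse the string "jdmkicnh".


Input: jdmkicnh
Reading characters right to left:
  Position 7: 'h'
  Position 6: 'n'
  Position 5: 'c'
  Position 4: 'i'
  Position 3: 'k'
  Position 2: 'm'
  Position 1: 'd'
  Position 0: 'j'
Reversed: hncikmdj

hncikmdj


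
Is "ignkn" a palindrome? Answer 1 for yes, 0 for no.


Input: ignkn
Reversed: nkngi
  Compare pos 0 ('i') with pos 4 ('n'): MISMATCH
  Compare pos 1 ('g') with pos 3 ('k'): MISMATCH
Result: not a palindrome

0


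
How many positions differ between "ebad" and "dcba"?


Comparing "ebad" and "dcba" position by position:
  Position 0: 'e' vs 'd' => DIFFER
  Position 1: 'b' vs 'c' => DIFFER
  Position 2: 'a' vs 'b' => DIFFER
  Position 3: 'd' vs 'a' => DIFFER
Positions that differ: 4

4


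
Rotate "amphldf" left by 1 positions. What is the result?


Input: "amphldf", rotate left by 1
First 1 characters: "a"
Remaining characters: "mphldf"
Concatenate remaining + first: "mphldf" + "a" = "mphldfa"

mphldfa


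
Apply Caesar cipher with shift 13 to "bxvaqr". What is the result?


Caesar cipher: shift "bxvaqr" by 13
  'b' (pos 1) + 13 = pos 14 = 'o'
  'x' (pos 23) + 13 = pos 10 = 'k'
  'v' (pos 21) + 13 = pos 8 = 'i'
  'a' (pos 0) + 13 = pos 13 = 'n'
  'q' (pos 16) + 13 = pos 3 = 'd'
  'r' (pos 17) + 13 = pos 4 = 'e'
Result: okinde

okinde


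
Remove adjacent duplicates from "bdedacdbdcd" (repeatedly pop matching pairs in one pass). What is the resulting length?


Input: bdedacdbdcd
Stack-based adjacent duplicate removal:
  Read 'b': push. Stack: b
  Read 'd': push. Stack: bd
  Read 'e': push. Stack: bde
  Read 'd': push. Stack: bded
  Read 'a': push. Stack: bdeda
  Read 'c': push. Stack: bdedac
  Read 'd': push. Stack: bdedacd
  Read 'b': push. Stack: bdedacdb
  Read 'd': push. Stack: bdedacdbd
  Read 'c': push. Stack: bdedacdbdc
  Read 'd': push. Stack: bdedacdbdcd
Final stack: "bdedacdbdcd" (length 11)

11


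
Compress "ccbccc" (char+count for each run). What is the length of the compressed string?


Input: ccbccc
Runs:
  'c' x 2 => "c2"
  'b' x 1 => "b1"
  'c' x 3 => "c3"
Compressed: "c2b1c3"
Compressed length: 6

6


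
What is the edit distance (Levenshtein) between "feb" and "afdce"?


Computing edit distance: "feb" -> "afdce"
DP table:
           a    f    d    c    e
      0    1    2    3    4    5
  f   1    1    1    2    3    4
  e   2    2    2    2    3    3
  b   3    3    3    3    3    4
Edit distance = dp[3][5] = 4

4


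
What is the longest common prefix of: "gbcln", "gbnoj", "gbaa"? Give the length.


Words: gbcln, gbnoj, gbaa
  Position 0: all 'g' => match
  Position 1: all 'b' => match
  Position 2: ('c', 'n', 'a') => mismatch, stop
LCP = "gb" (length 2)

2


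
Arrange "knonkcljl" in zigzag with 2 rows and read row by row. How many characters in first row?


Zigzag "knonkcljl" into 2 rows:
Placing characters:
  'k' => row 0
  'n' => row 1
  'o' => row 0
  'n' => row 1
  'k' => row 0
  'c' => row 1
  'l' => row 0
  'j' => row 1
  'l' => row 0
Rows:
  Row 0: "kokll"
  Row 1: "nncj"
First row length: 5

5


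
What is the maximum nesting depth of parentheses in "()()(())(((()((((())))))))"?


Input: "()()(())(((()((((())))))))"
Tracking depth:
  Position 0 '(': depth becomes 1
  Position 1 ')': depth becomes 0
  Position 2 '(': depth becomes 1
  Position 3 ')': depth becomes 0
  Position 4 '(': depth becomes 1
  Position 5 '(': depth becomes 2
  Position 6 ')': depth becomes 1
  Position 7 ')': depth becomes 0
  Position 8 '(': depth becomes 1
  Position 9 '(': depth becomes 2
  Position 10 '(': depth becomes 3
  Position 11 '(': depth becomes 4
  Position 12 ')': depth becomes 3
  Position 13 '(': depth becomes 4
  Position 14 '(': depth becomes 5
  Position 15 '(': depth becomes 6
  Position 16 '(': depth becomes 7
  Position 17 '(': depth becomes 8
  Position 18 ')': depth becomes 7
  Position 19 ')': depth becomes 6
  Position 20 ')': depth becomes 5
  Position 21 ')': depth becomes 4
  Position 22 ')': depth becomes 3
  Position 23 ')': depth becomes 2
  Position 24 ')': depth becomes 1
  Position 25 ')': depth becomes 0
Maximum depth reached: 8

8
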